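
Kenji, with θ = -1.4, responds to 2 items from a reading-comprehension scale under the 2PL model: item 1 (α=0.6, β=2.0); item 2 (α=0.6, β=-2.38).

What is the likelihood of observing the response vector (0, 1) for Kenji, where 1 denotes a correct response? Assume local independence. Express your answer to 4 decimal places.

0.5689

P(θ) = 1 / (1 + exp(−α(θ − β)))
P_1 = 1/(1+e^{2.0400}) = 0.1151
P_2 = 1/(1+e^{-0.5880}) = 0.6429
L = (1−P_1) × P_2 = 0.8849 × 0.6429 = 0.56893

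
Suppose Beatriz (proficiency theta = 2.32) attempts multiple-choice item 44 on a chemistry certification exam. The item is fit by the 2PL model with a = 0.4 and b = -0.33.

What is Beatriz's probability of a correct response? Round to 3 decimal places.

0.743

P(theta) = 1 / (1 + exp(−a(theta − b)))
Exponent: 0.4 × (2.32 − (-0.33)) = 1.0600
1/(1 + e^{-1.0600}) = 0.7427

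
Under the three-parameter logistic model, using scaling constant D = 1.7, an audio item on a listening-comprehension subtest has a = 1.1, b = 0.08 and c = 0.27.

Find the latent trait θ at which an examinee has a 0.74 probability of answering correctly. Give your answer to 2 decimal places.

P(θ) = c + (1 − c) · 1 / (1 + exp(−D·a(θ − b)))
Remove guessing floor: (0.74 − 0.27)/(1 − 0.27) = 0.6438
logit = ln(0.6438/0.3562) = 0.5921
θ = b + logit/(1.7·a) = 0.08 + 0.5921/1.8700 = 0.3966

0.40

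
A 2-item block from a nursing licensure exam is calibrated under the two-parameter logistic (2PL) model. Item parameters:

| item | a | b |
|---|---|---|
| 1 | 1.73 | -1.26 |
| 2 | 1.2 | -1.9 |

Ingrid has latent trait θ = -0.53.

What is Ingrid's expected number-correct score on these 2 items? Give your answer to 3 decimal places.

P(θ) = 1 / (1 + exp(−a(θ − b)))
P_1 = 1/(1+e^{-1.2629}) = 0.7795
P_2 = 1/(1+e^{-1.6440}) = 0.8381
E[score] = 0.7795 + 0.8381 = 1.6176

1.618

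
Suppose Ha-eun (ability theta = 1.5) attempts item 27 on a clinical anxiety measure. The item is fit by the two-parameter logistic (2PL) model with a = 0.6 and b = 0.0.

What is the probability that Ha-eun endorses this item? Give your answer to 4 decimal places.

P(theta) = 1 / (1 + exp(−a(theta − b)))
Exponent: 0.6 × (1.5 − 0.0) = 0.9000
1/(1 + e^{-0.9000}) = 0.7109

0.7109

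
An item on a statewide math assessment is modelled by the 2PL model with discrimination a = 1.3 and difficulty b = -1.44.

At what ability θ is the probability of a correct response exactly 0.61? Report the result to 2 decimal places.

P(θ) = 1 / (1 + exp(−a(θ − b)))
logit = ln(0.6100/0.3900) = 0.4473
θ = b + logit/(a) = -1.44 + 0.4473/1.3000 = -1.0959

-1.10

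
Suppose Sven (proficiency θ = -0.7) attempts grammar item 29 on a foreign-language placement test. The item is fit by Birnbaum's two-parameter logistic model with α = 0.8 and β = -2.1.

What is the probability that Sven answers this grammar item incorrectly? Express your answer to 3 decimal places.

0.246

P(θ) = 1 / (1 + exp(−α(θ − β)))
Exponent: 0.8 × (-0.7 − (-2.1)) = 1.1200
1/(1 + e^{-1.1200}) = 0.7540
P(incorrect) = 1 − 0.7540 = 0.2460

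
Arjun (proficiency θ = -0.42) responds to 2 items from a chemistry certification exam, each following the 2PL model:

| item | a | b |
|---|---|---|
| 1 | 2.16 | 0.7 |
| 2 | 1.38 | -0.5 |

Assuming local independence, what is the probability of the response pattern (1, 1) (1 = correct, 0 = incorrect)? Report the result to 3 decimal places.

P(θ) = 1 / (1 + exp(−a(θ − b)))
P_1 = 1/(1+e^{2.4192}) = 0.0817
P_2 = 1/(1+e^{-0.1104}) = 0.5276
L = P_1 × P_2 = 0.0817 × 0.5276 = 0.04311

0.043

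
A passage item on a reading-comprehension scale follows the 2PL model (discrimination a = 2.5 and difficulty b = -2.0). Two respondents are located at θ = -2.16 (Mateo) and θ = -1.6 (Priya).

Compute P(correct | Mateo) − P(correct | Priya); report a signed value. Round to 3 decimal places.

-0.330

P(θ) = 1 / (1 + exp(−a(θ − b)))
P(Mateo) = 0.4013  [exponent -0.4000]
P(Priya) = 0.7311  [exponent 1.0000]
Difference = 0.4013 − 0.7311 = -0.3297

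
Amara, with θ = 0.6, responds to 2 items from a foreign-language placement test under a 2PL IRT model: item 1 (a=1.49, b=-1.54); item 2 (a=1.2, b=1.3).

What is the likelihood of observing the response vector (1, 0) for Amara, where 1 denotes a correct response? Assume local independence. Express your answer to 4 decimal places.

P(θ) = 1 / (1 + exp(−a(θ − b)))
P_1 = 1/(1+e^{-3.1886}) = 0.9604
P_2 = 1/(1+e^{0.8400}) = 0.3015
L = P_1 × (1−P_2) = 0.9604 × 0.6985 = 0.67081

0.6708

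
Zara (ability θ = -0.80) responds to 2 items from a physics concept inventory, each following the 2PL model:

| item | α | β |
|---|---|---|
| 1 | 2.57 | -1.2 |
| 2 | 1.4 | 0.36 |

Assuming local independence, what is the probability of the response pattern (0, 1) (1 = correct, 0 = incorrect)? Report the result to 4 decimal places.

0.0434

P(θ) = 1 / (1 + exp(−α(θ − β)))
P_1 = 1/(1+e^{-1.0280}) = 0.7365
P_2 = 1/(1+e^{1.6240}) = 0.1647
L = (1−P_1) × P_2 = 0.2635 × 0.1647 = 0.04338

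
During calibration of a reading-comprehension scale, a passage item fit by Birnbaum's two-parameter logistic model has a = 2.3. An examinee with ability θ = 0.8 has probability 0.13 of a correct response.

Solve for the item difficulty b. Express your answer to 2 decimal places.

P(θ) = 1 / (1 + exp(−a(θ − b)))
logit(0.13) = ln(0.13/0.87) = -1.9010
b = θ − logit/(a) = 0.8 − (-1.9010)/2.3000 = 1.6265

1.63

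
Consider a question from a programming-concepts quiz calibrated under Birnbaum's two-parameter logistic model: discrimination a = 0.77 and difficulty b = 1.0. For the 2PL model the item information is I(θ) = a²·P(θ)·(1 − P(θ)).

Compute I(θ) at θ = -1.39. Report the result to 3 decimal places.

0.070

P = 1/(1+e^{1.8403}) = 0.1370
P(1−P) = 0.1370 × 0.8630 = 0.1182
I = a² × P(1−P) = 0.77² × 0.1182 = 0.07011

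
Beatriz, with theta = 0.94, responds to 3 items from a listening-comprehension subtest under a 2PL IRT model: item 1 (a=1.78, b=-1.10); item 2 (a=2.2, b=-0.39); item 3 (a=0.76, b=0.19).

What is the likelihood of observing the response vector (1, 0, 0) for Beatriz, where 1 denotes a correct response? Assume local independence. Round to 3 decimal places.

0.018

P(theta) = 1 / (1 + exp(−a(theta − b)))
P_1 = 1/(1+e^{-3.6312}) = 0.9742
P_2 = 1/(1+e^{-2.9260}) = 0.9491
P_3 = 1/(1+e^{-0.5700}) = 0.6388
L = P_1 × (1−P_2) × (1−P_3) = 0.9742 × 0.0509 × 0.3612 = 0.01791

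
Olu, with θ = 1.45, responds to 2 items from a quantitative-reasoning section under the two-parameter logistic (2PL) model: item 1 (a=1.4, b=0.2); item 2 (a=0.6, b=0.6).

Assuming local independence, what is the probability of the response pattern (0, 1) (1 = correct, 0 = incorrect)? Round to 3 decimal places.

P(θ) = 1 / (1 + exp(−a(θ − b)))
P_1 = 1/(1+e^{-1.7500}) = 0.8520
P_2 = 1/(1+e^{-0.5100}) = 0.6248
L = (1−P_1) × P_2 = 0.1480 × 0.6248 = 0.09250

0.093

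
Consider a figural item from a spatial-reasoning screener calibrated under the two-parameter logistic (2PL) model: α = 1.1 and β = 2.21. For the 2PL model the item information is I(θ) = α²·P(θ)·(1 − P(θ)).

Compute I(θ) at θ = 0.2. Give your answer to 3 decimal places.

0.108

P = 1/(1+e^{2.2110}) = 0.0988
P(1−P) = 0.0988 × 0.9012 = 0.0890
I = α² × P(1−P) = 1.1² × 0.0890 = 0.10770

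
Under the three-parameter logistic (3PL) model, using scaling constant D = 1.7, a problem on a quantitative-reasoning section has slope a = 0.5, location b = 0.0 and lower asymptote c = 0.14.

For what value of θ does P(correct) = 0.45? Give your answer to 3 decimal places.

-0.675

P(θ) = c + (1 − c) · 1 / (1 + exp(−D·a(θ − b)))
Remove guessing floor: (0.45 − 0.14)/(1 − 0.14) = 0.3605
logit = ln(0.3605/0.6395) = -0.5733
θ = b + logit/(1.7·a) = 0.0 + (-0.5733)/0.8500 = -0.6745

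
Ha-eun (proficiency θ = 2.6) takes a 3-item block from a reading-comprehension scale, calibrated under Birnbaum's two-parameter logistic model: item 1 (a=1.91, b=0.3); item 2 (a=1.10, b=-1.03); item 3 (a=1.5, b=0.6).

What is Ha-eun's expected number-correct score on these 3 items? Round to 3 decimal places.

2.922

P(θ) = 1 / (1 + exp(−a(θ − b)))
P_1 = 1/(1+e^{-4.3930}) = 0.9878
P_2 = 1/(1+e^{-3.9930}) = 0.9819
P_3 = 1/(1+e^{-3.0000}) = 0.9526
E[score] = 0.9878 + 0.9819 + 0.9526 = 2.9223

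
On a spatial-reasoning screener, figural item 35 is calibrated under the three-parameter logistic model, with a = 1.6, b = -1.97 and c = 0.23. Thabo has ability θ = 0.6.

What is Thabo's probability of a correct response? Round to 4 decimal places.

0.9876

P(θ) = c + (1 − c) · 1 / (1 + exp(−a(θ − b)))
Exponent: 1.6 × (0.6 − (-1.97)) = 4.1120
1/(1 + e^{-4.1120}) = 0.9839
P = 0.23 + 0.77 × 0.9839 = 0.9876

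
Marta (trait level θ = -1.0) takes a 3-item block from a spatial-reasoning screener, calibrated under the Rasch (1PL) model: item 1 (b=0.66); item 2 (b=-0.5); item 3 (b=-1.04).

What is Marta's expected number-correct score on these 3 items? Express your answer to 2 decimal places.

P(θ) = 1 / (1 + exp(−(θ − b)))
P_1 = 1/(1+e^{1.6600}) = 0.1598
P_2 = 1/(1+e^{0.5000}) = 0.3775
P_3 = 1/(1+e^{-0.0400}) = 0.5100
E[score] = 0.1598 + 0.3775 + 0.5100 = 1.0473

1.05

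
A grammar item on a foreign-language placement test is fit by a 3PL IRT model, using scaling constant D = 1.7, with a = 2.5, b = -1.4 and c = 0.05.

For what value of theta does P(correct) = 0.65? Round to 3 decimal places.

-1.273

P(theta) = c + (1 − c) · 1 / (1 + exp(−D·a(theta − b)))
Remove guessing floor: (0.65 − 0.05)/(1 − 0.05) = 0.6316
logit = ln(0.6316/0.3684) = 0.5390
theta = b + logit/(1.7·a) = -1.4 + 0.5390/4.2500 = -1.2732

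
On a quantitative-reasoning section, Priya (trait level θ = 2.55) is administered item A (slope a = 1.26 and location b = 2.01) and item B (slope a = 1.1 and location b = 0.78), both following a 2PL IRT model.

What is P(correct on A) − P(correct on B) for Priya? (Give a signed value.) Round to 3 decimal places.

-0.211

P(θ) = 1 / (1 + exp(−a(θ − b)))
P_A = 0.6638
P_B = 0.8751
P_A − P_B = -0.2113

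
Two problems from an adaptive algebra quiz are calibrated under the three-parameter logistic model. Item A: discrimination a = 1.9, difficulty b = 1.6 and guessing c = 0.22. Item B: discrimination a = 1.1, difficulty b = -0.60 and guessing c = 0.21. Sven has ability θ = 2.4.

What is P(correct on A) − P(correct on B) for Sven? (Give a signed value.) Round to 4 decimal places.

P(θ) = c + (1 − c) · 1 / (1 + exp(−a(θ − b)))
P_A = 0.8600
P_B = 0.9719
P_A − P_B = -0.1119

-0.1119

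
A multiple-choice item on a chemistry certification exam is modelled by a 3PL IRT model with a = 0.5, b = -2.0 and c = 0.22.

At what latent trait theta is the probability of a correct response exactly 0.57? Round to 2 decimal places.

P(theta) = c + (1 − c) · 1 / (1 + exp(−a(theta − b)))
Remove guessing floor: (0.57 − 0.22)/(1 − 0.22) = 0.4487
logit = ln(0.4487/0.5513) = -0.2059
theta = b + logit/(a) = -2.0 + (-0.2059)/0.5000 = -2.4117

-2.41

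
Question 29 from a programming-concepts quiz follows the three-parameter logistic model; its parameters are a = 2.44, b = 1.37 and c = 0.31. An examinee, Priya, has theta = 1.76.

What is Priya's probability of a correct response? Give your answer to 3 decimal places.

P(theta) = c + (1 − c) · 1 / (1 + exp(−a(theta − b)))
Exponent: 2.44 × (1.76 − 1.37) = 0.9516
1/(1 + e^{-0.9516}) = 0.7214
P = 0.31 + 0.69 × 0.7214 = 0.8078

0.808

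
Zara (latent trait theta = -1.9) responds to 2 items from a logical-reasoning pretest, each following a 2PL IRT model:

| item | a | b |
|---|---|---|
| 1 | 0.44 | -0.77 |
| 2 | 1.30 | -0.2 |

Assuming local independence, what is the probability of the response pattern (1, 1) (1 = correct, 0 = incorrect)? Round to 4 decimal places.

0.0374

P(theta) = 1 / (1 + exp(−a(theta − b)))
P_1 = 1/(1+e^{0.4972}) = 0.3782
P_2 = 1/(1+e^{2.2100}) = 0.0989
L = P_1 × P_2 = 0.3782 × 0.0989 = 0.03739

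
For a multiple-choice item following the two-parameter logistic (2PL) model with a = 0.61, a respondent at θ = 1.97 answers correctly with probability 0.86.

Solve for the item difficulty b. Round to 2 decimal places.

-1.01

P(θ) = 1 / (1 + exp(−a(θ − b)))
logit(0.86) = ln(0.86/0.14) = 1.8153
b = θ − logit/(a) = 1.97 − 1.8153/0.6100 = -1.0059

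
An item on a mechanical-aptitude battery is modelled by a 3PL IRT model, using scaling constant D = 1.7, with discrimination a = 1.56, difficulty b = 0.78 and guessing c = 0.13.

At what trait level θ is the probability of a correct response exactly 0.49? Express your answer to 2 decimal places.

P(θ) = c + (1 − c) · 1 / (1 + exp(−D·a(θ − b)))
Remove guessing floor: (0.49 − 0.13)/(1 − 0.13) = 0.4138
logit = ln(0.4138/0.5862) = -0.3483
θ = b + logit/(1.7·a) = 0.78 + (-0.3483)/2.6520 = 0.6487

0.65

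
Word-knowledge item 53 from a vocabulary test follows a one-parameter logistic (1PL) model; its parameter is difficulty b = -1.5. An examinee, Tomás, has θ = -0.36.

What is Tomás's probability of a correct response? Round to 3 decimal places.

0.758

P(θ) = 1 / (1 + exp(−(θ − b)))
Exponent: (-0.36 − (-1.5)) = 1.1400
1/(1 + e^{-1.1400}) = 0.7577
P = 0.7577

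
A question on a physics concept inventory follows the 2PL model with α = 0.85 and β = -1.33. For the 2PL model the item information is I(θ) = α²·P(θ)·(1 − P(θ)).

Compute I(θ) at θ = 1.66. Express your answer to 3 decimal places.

0.049

P = 1/(1+e^{-2.5415}) = 0.9270
P(1−P) = 0.9270 × 0.0730 = 0.0677
I = α² × P(1−P) = 0.85² × 0.0677 = 0.04889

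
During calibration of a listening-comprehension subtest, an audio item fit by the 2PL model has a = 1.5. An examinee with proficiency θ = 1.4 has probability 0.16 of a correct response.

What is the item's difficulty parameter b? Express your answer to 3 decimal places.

P(θ) = 1 / (1 + exp(−a(θ − b)))
logit(0.16) = ln(0.16/0.84) = -1.6582
b = θ − logit/(a) = 1.4 − (-1.6582)/1.5000 = 2.5055

2.505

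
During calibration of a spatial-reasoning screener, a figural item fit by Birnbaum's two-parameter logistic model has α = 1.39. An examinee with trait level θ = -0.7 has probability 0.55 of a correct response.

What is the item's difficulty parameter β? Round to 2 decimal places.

P(θ) = 1 / (1 + exp(−α(θ − β)))
logit(0.55) = ln(0.55/0.45) = 0.2007
β = θ − logit/(α) = -0.7 − 0.2007/1.3900 = -0.8444

-0.84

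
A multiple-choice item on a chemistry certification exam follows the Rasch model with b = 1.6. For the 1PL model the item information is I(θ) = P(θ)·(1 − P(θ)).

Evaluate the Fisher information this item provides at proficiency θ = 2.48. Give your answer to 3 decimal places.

0.207

P = 1/(1+e^{-0.8800}) = 0.7068
P(1−P) = 0.7068 × 0.2932 = 0.2072
I = P(1−P) = 0.20722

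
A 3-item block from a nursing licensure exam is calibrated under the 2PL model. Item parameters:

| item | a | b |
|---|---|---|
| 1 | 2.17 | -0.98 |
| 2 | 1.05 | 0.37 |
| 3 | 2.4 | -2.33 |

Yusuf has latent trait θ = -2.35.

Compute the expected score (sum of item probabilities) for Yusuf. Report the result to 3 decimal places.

P(θ) = 1 / (1 + exp(−a(θ − b)))
P_1 = 1/(1+e^{2.9729}) = 0.0487
P_2 = 1/(1+e^{2.8560}) = 0.0544
P_3 = 1/(1+e^{0.0480}) = 0.4880
E[score] = 0.0487 + 0.0544 + 0.4880 = 0.5910

0.591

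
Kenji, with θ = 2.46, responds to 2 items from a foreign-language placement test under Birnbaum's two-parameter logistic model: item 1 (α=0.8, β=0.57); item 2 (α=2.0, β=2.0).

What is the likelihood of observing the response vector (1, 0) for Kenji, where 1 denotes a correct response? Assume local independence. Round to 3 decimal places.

P(θ) = 1 / (1 + exp(−α(θ − β)))
P_1 = 1/(1+e^{-1.5120}) = 0.8194
P_2 = 1/(1+e^{-0.9200}) = 0.7150
L = P_1 × (1−P_2) = 0.8194 × 0.2850 = 0.23348

0.233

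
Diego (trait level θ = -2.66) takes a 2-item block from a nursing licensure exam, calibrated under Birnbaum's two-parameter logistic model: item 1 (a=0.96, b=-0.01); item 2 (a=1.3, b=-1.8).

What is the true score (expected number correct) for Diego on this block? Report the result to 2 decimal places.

P(θ) = 1 / (1 + exp(−a(θ − b)))
P_1 = 1/(1+e^{2.5440}) = 0.0728
P_2 = 1/(1+e^{1.1180}) = 0.2464
E[score] = 0.0728 + 0.2464 = 0.3192

0.32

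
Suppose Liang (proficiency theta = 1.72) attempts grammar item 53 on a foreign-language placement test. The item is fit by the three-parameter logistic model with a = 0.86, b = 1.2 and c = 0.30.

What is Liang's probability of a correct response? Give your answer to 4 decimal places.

P(theta) = c + (1 − c) · 1 / (1 + exp(−a(theta − b)))
Exponent: 0.86 × (1.72 − 1.2) = 0.4472
1/(1 + e^{-0.4472}) = 0.6100
P = 0.30 + 0.70 × 0.6100 = 0.7270

0.7270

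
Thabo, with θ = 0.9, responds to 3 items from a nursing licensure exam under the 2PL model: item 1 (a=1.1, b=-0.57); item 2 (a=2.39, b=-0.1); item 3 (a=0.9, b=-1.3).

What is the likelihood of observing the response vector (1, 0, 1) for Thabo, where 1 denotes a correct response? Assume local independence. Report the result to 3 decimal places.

0.062

P(θ) = 1 / (1 + exp(−a(θ − b)))
P_1 = 1/(1+e^{-1.6170}) = 0.8344
P_2 = 1/(1+e^{-2.3900}) = 0.9161
P_3 = 1/(1+e^{-1.9800}) = 0.8787
L = P_1 × (1−P_2) × P_3 = 0.8344 × 0.0839 × 0.8787 = 0.06154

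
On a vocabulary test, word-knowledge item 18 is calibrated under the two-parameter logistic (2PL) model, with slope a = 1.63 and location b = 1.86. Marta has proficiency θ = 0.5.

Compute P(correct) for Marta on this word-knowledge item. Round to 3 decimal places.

P(θ) = 1 / (1 + exp(−a(θ − b)))
Exponent: 1.63 × (0.5 − 1.86) = -2.2168
1/(1 + e^{2.2168}) = 0.0983

0.098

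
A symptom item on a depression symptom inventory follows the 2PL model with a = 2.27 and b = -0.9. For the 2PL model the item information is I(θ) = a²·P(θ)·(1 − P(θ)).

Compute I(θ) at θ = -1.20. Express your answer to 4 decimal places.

1.1497

P = 1/(1+e^{0.6810}) = 0.3360
P(1−P) = 0.3360 × 0.6640 = 0.2231
I = a² × P(1−P) = 2.27² × 0.2231 = 1.14970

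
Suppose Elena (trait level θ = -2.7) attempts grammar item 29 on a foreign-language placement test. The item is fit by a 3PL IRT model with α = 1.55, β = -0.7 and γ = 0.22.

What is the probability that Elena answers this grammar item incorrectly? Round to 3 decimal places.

0.746

P(θ) = γ + (1 − γ) · 1 / (1 + exp(−α(θ − β)))
Exponent: 1.55 × (-2.7 − (-0.7)) = -3.1000
1/(1 + e^{3.1000}) = 0.0431
P = 0.22 + 0.78 × 0.0431 = 0.2536
P(incorrect) = 1 − 0.2536 = 0.7464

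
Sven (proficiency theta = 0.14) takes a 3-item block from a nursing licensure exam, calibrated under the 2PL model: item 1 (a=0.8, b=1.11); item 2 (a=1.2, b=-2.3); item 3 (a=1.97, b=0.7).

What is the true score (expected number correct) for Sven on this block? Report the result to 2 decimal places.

P(theta) = 1 / (1 + exp(−a(theta − b)))
P_1 = 1/(1+e^{0.7760}) = 0.3152
P_2 = 1/(1+e^{-2.9280}) = 0.9492
P_3 = 1/(1+e^{1.1032}) = 0.2491
E[score] = 0.3152 + 0.9492 + 0.2491 = 1.5135

1.51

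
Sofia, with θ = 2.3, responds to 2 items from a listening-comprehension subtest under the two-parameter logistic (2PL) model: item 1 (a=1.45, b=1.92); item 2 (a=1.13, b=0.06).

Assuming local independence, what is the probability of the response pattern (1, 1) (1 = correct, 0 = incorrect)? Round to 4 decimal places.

0.5876

P(θ) = 1 / (1 + exp(−a(θ − b)))
P_1 = 1/(1+e^{-0.5510}) = 0.6344
P_2 = 1/(1+e^{-2.5312}) = 0.9263
L = P_1 × P_2 = 0.6344 × 0.9263 = 0.58761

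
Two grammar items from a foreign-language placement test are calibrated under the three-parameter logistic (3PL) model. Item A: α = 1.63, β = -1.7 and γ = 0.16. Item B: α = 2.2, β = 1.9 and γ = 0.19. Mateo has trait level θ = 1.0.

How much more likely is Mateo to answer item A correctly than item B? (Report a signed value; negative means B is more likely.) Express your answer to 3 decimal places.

P(θ) = γ + (1 − γ) · 1 / (1 + exp(−α(θ − β)))
P_A = 0.9898
P_B = 0.2883
P_A − P_B = 0.7016

0.702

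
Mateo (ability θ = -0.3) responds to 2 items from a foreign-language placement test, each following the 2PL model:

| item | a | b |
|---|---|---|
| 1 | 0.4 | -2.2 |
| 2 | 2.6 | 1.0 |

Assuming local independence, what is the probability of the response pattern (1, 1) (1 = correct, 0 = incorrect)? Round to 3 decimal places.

0.022

P(θ) = 1 / (1 + exp(−a(θ − b)))
P_1 = 1/(1+e^{-0.7600}) = 0.6814
P_2 = 1/(1+e^{3.3800}) = 0.0329
L = P_1 × P_2 = 0.6814 × 0.0329 = 0.02243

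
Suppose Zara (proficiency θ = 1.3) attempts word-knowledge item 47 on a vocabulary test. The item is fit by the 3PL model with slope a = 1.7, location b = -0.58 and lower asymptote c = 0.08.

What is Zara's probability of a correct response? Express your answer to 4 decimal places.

0.9638

P(θ) = c + (1 − c) · 1 / (1 + exp(−a(θ − b)))
Exponent: 1.7 × (1.3 − (-0.58)) = 3.1960
1/(1 + e^{-3.1960}) = 0.9607
P = 0.08 + 0.92 × 0.9607 = 0.9638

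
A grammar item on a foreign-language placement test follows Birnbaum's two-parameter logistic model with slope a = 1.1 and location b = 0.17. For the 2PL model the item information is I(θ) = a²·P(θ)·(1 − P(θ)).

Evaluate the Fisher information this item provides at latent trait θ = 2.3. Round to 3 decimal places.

P = 1/(1+e^{-2.3430}) = 0.9124
P(1−P) = 0.9124 × 0.0876 = 0.0799
I = a² × P(1−P) = 1.1² × 0.0799 = 0.09673

0.097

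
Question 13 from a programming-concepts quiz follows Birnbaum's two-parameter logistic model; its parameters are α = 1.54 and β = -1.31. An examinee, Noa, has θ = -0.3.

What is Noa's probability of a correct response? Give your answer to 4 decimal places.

0.8257

P(θ) = 1 / (1 + exp(−α(θ − β)))
Exponent: 1.54 × (-0.3 − (-1.31)) = 1.5554
1/(1 + e^{-1.5554}) = 0.8257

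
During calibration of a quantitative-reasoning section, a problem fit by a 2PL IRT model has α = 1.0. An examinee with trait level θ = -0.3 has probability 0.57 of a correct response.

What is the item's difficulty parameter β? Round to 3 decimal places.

-0.582

P(θ) = 1 / (1 + exp(−α(θ − β)))
logit(0.57) = ln(0.57/0.43) = 0.2819
β = θ − logit/(α) = -0.3 − 0.2819/1.0000 = -0.5819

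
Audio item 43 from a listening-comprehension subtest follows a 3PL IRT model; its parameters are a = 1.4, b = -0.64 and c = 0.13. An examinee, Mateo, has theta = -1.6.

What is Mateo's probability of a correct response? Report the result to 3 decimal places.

0.310

P(theta) = c + (1 − c) · 1 / (1 + exp(−a(theta − b)))
Exponent: 1.4 × (-1.6 − (-0.64)) = -1.3440
1/(1 + e^{1.3440}) = 0.2069
P = 0.13 + 0.87 × 0.2069 = 0.3100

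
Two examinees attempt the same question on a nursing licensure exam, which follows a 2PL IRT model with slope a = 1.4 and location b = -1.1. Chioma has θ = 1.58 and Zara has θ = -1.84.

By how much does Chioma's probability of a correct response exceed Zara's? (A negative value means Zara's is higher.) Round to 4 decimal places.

0.7151

P(θ) = 1 / (1 + exp(−a(θ − b)))
P(Chioma) = 0.9771  [exponent 3.7520]
P(Zara) = 0.2619  [exponent -1.0360]
Difference = 0.9771 − 0.2619 = 0.7151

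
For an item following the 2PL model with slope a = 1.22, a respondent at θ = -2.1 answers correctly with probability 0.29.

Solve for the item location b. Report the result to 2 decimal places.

-1.37

P(θ) = 1 / (1 + exp(−a(θ − b)))
logit(0.29) = ln(0.29/0.71) = -0.8954
b = θ − logit/(a) = -2.1 − (-0.8954)/1.2200 = -1.3661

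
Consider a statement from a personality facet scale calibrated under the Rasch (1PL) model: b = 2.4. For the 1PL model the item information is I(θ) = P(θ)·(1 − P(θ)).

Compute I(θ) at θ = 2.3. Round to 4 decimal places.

P = 1/(1+e^{0.1000}) = 0.4750
P(1−P) = 0.4750 × 0.5250 = 0.2494
I = P(1−P) = 0.24938

0.2494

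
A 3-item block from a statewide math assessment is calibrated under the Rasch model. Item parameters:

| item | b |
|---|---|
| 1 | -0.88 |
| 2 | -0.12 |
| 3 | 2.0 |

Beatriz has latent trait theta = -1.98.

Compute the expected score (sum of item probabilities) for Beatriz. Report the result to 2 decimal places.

0.40

P(theta) = 1 / (1 + exp(−(theta − b)))
P_1 = 1/(1+e^{1.1000}) = 0.2497
P_2 = 1/(1+e^{1.8600}) = 0.1347
P_3 = 1/(1+e^{3.9800}) = 0.0183
E[score] = 0.2497 + 0.1347 + 0.0183 = 0.4028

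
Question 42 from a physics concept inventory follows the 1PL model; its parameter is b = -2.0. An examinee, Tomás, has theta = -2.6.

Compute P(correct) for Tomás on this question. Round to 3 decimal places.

0.354

P(theta) = 1 / (1 + exp(−(theta − b)))
Exponent: (-2.6 − (-2.0)) = -0.6000
1/(1 + e^{0.6000}) = 0.3543
P = 0.3543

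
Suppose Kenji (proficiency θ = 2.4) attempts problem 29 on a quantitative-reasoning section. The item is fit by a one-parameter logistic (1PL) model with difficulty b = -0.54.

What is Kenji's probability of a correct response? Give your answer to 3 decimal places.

P(θ) = 1 / (1 + exp(−(θ − b)))
Exponent: (2.4 − (-0.54)) = 2.9400
1/(1 + e^{-2.9400}) = 0.9498
P = 0.9498

0.950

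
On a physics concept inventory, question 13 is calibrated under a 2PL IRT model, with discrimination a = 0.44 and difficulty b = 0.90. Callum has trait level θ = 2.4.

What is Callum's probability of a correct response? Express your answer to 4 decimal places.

P(θ) = 1 / (1 + exp(−a(θ − b)))
Exponent: 0.44 × (2.4 − 0.90) = 0.6600
1/(1 + e^{-0.6600}) = 0.6593

0.6593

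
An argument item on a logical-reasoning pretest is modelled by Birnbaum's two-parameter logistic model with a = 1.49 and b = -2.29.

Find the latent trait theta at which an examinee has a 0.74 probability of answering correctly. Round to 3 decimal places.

P(theta) = 1 / (1 + exp(−a(theta − b)))
logit = ln(0.7400/0.2600) = 1.0460
theta = b + logit/(a) = -2.29 + 1.0460/1.4900 = -1.5880

-1.588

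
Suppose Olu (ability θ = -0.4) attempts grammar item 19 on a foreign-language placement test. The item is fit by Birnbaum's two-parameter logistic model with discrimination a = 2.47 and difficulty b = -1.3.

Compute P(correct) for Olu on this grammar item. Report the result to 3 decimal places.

P(θ) = 1 / (1 + exp(−a(θ − b)))
Exponent: 2.47 × (-0.4 − (-1.3)) = 2.2230
1/(1 + e^{-2.2230}) = 0.9023

0.902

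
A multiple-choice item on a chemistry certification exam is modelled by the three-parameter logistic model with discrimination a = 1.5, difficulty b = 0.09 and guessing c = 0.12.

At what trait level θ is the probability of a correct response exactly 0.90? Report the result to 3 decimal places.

1.459

P(θ) = c + (1 − c) · 1 / (1 + exp(−a(θ − b)))
Remove guessing floor: (0.90 − 0.12)/(1 − 0.12) = 0.8864
logit = ln(0.8864/0.1136) = 2.0541
θ = b + logit/(a) = 0.09 + 2.0541/1.5000 = 1.4594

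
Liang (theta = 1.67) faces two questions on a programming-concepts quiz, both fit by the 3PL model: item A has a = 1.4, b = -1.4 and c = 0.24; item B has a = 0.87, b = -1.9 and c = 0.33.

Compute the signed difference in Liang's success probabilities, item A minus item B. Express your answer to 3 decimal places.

0.019

P(theta) = c + (1 − c) · 1 / (1 + exp(−a(theta − b)))
P_A = 0.9898
P_B = 0.9713
P_A − P_B = 0.0185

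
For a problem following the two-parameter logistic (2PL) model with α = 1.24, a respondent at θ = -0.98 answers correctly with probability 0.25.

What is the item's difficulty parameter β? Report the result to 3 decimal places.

P(θ) = 1 / (1 + exp(−α(θ − β)))
logit(0.25) = ln(0.25/0.75) = -1.0986
β = θ − logit/(α) = -0.98 − (-1.0986)/1.2400 = -0.0940

-0.094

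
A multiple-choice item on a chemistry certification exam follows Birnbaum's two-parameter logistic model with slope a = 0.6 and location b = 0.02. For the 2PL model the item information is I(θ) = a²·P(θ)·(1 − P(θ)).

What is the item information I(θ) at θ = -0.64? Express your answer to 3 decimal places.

0.087

P = 1/(1+e^{0.3960}) = 0.4023
P(1−P) = 0.4023 × 0.5977 = 0.2404
I = a² × P(1−P) = 0.6² × 0.2404 = 0.08656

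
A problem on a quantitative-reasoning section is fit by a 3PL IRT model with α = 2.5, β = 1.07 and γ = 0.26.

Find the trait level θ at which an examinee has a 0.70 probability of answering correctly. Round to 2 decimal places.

P(θ) = γ + (1 − γ) · 1 / (1 + exp(−α(θ − β)))
Remove guessing floor: (0.70 − 0.26)/(1 − 0.26) = 0.5946
logit = ln(0.5946/0.4054) = 0.3830
θ = β + logit/(α) = 1.07 + 0.3830/2.5000 = 1.2232

1.22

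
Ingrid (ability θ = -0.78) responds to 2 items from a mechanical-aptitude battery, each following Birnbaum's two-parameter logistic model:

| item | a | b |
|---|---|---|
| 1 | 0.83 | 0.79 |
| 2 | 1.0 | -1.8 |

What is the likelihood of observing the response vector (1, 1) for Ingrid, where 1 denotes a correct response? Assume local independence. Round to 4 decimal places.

P(θ) = 1 / (1 + exp(−a(θ − b)))
P_1 = 1/(1+e^{1.3031}) = 0.2136
P_2 = 1/(1+e^{-1.0200}) = 0.7350
L = P_1 × P_2 = 0.2136 × 0.7350 = 0.15702

0.1570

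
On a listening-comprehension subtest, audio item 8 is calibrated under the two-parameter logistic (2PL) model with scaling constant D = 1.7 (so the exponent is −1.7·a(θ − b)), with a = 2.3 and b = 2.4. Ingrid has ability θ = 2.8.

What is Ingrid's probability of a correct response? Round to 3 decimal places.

0.827

P(θ) = 1 / (1 + exp(−D·a(θ − b)))
Exponent: 1.7 × 2.3 × (2.8 − 2.4) = 1.5640
1/(1 + e^{-1.5640}) = 0.8269
P = 0.8269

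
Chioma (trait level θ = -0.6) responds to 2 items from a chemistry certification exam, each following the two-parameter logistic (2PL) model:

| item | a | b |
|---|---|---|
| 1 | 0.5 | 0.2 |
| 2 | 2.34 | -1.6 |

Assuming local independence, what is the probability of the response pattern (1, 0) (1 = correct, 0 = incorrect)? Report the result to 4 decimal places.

P(θ) = 1 / (1 + exp(−a(θ − b)))
P_1 = 1/(1+e^{0.4000}) = 0.4013
P_2 = 1/(1+e^{-2.3400}) = 0.9121
L = P_1 × (1−P_2) = 0.4013 × 0.0879 = 0.03526

0.0353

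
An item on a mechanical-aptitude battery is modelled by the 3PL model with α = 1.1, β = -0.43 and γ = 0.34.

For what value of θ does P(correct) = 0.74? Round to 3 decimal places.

P(θ) = γ + (1 − γ) · 1 / (1 + exp(−α(θ − β)))
Remove guessing floor: (0.74 − 0.34)/(1 − 0.34) = 0.6061
logit = ln(0.6061/0.3939) = 0.4308
θ = β + logit/(α) = -0.43 + 0.4308/1.1000 = -0.0384

-0.038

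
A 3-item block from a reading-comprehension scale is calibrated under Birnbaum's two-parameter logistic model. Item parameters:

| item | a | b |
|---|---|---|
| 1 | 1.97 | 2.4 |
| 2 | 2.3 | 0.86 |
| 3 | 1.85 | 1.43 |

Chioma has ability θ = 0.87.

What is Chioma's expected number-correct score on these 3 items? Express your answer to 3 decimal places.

0.814

P(θ) = 1 / (1 + exp(−a(θ − b)))
P_1 = 1/(1+e^{3.0141}) = 0.0468
P_2 = 1/(1+e^{-0.0230}) = 0.5057
P_3 = 1/(1+e^{1.0360}) = 0.2619
E[score] = 0.0468 + 0.5057 + 0.2619 = 0.8145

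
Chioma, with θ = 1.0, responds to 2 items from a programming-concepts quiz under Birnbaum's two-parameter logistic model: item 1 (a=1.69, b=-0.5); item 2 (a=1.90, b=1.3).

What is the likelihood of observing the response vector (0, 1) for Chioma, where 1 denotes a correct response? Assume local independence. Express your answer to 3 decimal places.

0.027

P(θ) = 1 / (1 + exp(−a(θ − b)))
P_1 = 1/(1+e^{-2.5350}) = 0.9266
P_2 = 1/(1+e^{0.5700}) = 0.3612
L = (1−P_1) × P_2 = 0.0734 × 0.3612 = 0.02653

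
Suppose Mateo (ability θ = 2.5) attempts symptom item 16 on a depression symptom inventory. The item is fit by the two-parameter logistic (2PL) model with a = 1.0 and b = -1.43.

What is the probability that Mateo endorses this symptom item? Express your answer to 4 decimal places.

0.9807

P(θ) = 1 / (1 + exp(−a(θ − b)))
Exponent: 1.0 × (2.5 − (-1.43)) = 3.9300
1/(1 + e^{-3.9300}) = 0.9807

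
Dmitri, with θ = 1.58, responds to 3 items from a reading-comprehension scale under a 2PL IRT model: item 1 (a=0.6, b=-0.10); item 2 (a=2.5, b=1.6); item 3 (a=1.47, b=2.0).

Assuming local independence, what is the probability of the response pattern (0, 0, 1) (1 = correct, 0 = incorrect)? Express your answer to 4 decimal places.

P(θ) = 1 / (1 + exp(−a(θ − b)))
P_1 = 1/(1+e^{-1.0080}) = 0.7326
P_2 = 1/(1+e^{0.0500}) = 0.4875
P_3 = 1/(1+e^{0.6174}) = 0.3504
L = (1−P_1) × (1−P_2) × P_3 = 0.2674 × 0.5125 × 0.3504 = 0.04801

0.0480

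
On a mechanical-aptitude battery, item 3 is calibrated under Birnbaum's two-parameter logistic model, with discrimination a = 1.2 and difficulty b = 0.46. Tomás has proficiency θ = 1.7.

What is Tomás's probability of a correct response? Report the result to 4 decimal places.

0.8158

P(θ) = 1 / (1 + exp(−a(θ − b)))
Exponent: 1.2 × (1.7 − 0.46) = 1.4880
1/(1 + e^{-1.4880}) = 0.8158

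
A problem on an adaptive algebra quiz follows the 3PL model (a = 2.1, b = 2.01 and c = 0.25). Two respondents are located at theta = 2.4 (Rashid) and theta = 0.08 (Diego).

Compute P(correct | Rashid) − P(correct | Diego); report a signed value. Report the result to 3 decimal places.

P(theta) = c + (1 − c) · 1 / (1 + exp(−a(theta − b)))
P(Rashid) = 0.7705  [exponent 0.8190]
P(Diego) = 0.2628  [exponent -4.0530]
Difference = 0.7705 − 0.2628 = 0.5077

0.508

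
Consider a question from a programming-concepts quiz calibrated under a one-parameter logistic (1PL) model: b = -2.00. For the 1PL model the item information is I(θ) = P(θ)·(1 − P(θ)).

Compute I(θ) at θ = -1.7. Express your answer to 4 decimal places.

0.2445

P = 1/(1+e^{-0.3000}) = 0.5744
P(1−P) = 0.5744 × 0.4256 = 0.2445
I = P(1−P) = 0.24446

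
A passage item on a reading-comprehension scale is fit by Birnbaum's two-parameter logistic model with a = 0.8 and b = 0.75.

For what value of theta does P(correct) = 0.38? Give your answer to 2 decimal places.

P(theta) = 1 / (1 + exp(−a(theta − b)))
logit = ln(0.3800/0.6200) = -0.4895
theta = b + logit/(a) = 0.75 + (-0.4895)/0.8000 = 0.1381

0.14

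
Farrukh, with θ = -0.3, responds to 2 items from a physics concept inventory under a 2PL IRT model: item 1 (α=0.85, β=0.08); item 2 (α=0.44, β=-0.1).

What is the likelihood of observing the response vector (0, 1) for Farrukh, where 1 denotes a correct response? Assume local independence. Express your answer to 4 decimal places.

0.2773

P(θ) = 1 / (1 + exp(−α(θ − β)))
P_1 = 1/(1+e^{0.3230}) = 0.4199
P_2 = 1/(1+e^{0.0880}) = 0.4780
L = (1−P_1) × P_2 = 0.5801 × 0.4780 = 0.27727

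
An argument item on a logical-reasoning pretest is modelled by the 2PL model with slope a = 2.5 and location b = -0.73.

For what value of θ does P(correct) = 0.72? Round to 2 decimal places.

-0.35

P(θ) = 1 / (1 + exp(−a(θ − b)))
logit = ln(0.7200/0.2800) = 0.9445
θ = b + logit/(a) = -0.73 + 0.9445/2.5000 = -0.3522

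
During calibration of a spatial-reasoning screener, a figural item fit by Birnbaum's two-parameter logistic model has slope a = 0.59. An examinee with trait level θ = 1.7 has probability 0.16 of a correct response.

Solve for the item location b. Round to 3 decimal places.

4.511

P(θ) = 1 / (1 + exp(−a(θ − b)))
logit(0.16) = ln(0.16/0.84) = -1.6582
b = θ − logit/(a) = 1.7 − (-1.6582)/0.5900 = 4.5106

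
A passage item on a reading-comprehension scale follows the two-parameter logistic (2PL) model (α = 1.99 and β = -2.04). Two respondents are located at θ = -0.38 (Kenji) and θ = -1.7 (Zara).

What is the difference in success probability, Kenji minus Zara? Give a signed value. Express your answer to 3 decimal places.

0.302

P(θ) = 1 / (1 + exp(−α(θ − β)))
P(Kenji) = 0.9645  [exponent 3.3034]
P(Zara) = 0.6630  [exponent 0.6766]
Difference = 0.9645 − 0.6630 = 0.3016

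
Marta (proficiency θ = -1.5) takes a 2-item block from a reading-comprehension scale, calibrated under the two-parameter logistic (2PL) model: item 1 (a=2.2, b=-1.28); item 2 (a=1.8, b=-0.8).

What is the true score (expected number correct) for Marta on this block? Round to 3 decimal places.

0.602

P(θ) = 1 / (1 + exp(−a(θ − b)))
P_1 = 1/(1+e^{0.4840}) = 0.3813
P_2 = 1/(1+e^{1.2600}) = 0.2210
E[score] = 0.3813 + 0.2210 = 0.6023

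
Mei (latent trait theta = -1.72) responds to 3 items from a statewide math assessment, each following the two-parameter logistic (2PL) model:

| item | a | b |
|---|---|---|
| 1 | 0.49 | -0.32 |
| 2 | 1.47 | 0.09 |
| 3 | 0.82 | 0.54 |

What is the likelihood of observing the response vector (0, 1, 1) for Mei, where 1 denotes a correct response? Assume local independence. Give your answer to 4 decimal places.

0.0059

P(theta) = 1 / (1 + exp(−a(theta − b)))
P_1 = 1/(1+e^{0.6860}) = 0.3349
P_2 = 1/(1+e^{2.6607}) = 0.0653
P_3 = 1/(1+e^{1.8532}) = 0.1355
L = (1−P_1) × P_2 × P_3 = 0.6651 × 0.0653 × 0.1355 = 0.00589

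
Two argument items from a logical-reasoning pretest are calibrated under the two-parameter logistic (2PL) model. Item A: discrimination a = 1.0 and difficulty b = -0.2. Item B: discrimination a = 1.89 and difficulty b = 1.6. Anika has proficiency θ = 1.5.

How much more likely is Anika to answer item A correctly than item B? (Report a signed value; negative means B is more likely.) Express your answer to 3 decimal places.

P(θ) = 1 / (1 + exp(−a(θ − b)))
P_A = 0.8455
P_B = 0.4529
P_A − P_B = 0.3926

0.393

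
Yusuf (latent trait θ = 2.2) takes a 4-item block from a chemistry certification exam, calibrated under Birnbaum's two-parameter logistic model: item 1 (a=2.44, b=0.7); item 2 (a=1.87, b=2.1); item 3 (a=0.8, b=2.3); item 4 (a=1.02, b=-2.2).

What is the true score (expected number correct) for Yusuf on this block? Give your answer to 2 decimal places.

2.99

P(θ) = 1 / (1 + exp(−a(θ − b)))
P_1 = 1/(1+e^{-3.6600}) = 0.9749
P_2 = 1/(1+e^{-0.1870}) = 0.5466
P_3 = 1/(1+e^{0.0800}) = 0.4800
P_4 = 1/(1+e^{-4.4880}) = 0.9889
E[score] = 0.9749 + 0.5466 + 0.4800 + 0.9889 = 2.9904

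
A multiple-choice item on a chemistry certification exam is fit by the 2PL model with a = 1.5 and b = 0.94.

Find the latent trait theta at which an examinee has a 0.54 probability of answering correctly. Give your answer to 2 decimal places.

P(theta) = 1 / (1 + exp(−a(theta − b)))
logit = ln(0.5400/0.4600) = 0.1603
theta = b + logit/(a) = 0.94 + 0.1603/1.5000 = 1.0469

1.05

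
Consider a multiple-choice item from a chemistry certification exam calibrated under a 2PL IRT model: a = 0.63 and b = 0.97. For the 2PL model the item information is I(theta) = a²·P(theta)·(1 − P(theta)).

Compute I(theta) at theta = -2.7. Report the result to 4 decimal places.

0.0325

P = 1/(1+e^{2.3121}) = 0.0901
P(1−P) = 0.0901 × 0.9099 = 0.0820
I = a² × P(1−P) = 0.63² × 0.0820 = 0.03255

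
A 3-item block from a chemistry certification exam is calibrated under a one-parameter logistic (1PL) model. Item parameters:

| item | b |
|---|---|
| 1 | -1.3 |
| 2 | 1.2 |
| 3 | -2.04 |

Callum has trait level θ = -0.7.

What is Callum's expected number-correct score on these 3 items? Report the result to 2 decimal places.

1.57

P(θ) = 1 / (1 + exp(−(θ − b)))
P_1 = 1/(1+e^{-0.6000}) = 0.6457
P_2 = 1/(1+e^{1.9000}) = 0.1301
P_3 = 1/(1+e^{-1.3400}) = 0.7925
E[score] = 0.6457 + 0.1301 + 0.7925 = 1.5683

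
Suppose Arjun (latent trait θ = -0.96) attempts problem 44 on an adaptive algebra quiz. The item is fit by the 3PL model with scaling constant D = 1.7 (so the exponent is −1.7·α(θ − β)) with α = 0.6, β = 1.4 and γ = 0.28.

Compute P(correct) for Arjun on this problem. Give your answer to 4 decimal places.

P(θ) = γ + (1 − γ) · 1 / (1 + exp(−D·α(θ − β)))
Exponent: 1.7 × 0.6 × (-0.96 − 1.4) = -2.4072
1/(1 + e^{2.4072}) = 0.0826
P = 0.28 + 0.72 × 0.0826 = 0.3395

0.3395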